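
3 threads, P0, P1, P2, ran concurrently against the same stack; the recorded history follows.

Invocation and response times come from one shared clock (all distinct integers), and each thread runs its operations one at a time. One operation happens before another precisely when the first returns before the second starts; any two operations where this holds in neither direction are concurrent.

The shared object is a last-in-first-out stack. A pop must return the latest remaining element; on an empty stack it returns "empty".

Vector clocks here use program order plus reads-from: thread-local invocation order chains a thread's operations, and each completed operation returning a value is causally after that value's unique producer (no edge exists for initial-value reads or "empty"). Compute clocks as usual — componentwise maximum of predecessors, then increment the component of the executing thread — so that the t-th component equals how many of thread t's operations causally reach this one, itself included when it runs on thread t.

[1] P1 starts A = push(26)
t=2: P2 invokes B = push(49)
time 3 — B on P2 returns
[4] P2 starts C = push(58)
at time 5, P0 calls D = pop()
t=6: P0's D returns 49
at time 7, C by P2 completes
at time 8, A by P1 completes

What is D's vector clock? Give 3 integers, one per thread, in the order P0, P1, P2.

(1, 0, 1)

B (invocation 2): nothing precedes it; P2's component alone gives (0, 0, 1)
A (invocation 1): nothing precedes it; P1's component alone gives (0, 1, 0)
from VC(B)=(0, 0, 1), C (invoked 4) maxes components and bumps P2 → (0, 0, 2)
from VC(B)=(0, 0, 1), D (invoked 5) maxes components and bumps P0 → (1, 0, 1)
target: VC(D) = (1, 0, 1)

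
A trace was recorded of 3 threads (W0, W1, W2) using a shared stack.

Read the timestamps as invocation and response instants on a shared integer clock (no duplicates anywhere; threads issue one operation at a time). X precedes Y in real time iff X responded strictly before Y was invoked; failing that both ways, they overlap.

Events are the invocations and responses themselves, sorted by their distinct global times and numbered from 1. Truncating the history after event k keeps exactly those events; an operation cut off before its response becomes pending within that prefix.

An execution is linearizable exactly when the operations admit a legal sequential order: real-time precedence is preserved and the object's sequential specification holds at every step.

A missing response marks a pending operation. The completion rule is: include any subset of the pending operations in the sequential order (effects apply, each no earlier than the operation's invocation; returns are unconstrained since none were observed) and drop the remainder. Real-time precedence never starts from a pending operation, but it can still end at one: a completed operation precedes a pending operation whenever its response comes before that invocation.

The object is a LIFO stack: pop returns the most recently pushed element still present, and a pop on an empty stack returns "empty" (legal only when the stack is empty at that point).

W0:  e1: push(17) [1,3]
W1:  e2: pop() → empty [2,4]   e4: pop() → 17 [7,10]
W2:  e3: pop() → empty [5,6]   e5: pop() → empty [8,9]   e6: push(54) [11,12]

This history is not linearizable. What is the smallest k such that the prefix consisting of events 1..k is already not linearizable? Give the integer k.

a valid linearization of events 1..5 exists, for instance e2, e1:
step 1: e2 pop() → empty — stack <>
step 2: e1 push(17) — stack <17>
include event 6 — e3 responding at 6 — and every candidate order breaks
take e1, e2, e3: step 2 already fails, because e2 pop() → empty cannot occur there
take e2, e1, e3: step 3 already fails, because e3 pop() → empty cannot occur there

6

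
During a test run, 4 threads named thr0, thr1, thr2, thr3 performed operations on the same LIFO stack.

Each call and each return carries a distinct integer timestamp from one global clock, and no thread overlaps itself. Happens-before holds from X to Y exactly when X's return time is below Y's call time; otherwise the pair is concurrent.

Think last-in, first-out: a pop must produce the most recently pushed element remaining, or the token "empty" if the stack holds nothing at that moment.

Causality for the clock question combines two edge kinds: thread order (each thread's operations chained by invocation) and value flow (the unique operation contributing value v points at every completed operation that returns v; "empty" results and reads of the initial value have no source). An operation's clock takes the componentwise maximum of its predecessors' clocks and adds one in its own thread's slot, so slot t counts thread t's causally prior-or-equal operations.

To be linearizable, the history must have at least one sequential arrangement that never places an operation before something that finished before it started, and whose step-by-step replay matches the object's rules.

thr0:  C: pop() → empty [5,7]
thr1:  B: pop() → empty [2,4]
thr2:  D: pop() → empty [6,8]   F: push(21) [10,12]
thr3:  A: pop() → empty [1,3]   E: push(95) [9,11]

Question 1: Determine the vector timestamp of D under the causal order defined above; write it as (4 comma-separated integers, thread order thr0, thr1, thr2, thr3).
Answer: (0, 0, 1, 0)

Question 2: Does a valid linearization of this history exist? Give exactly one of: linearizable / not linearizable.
linearizable

witness order: A, B, C, D, E, F
after step 1 (A pop() → empty): stack <>
after step 2 (B pop() → empty): stack <>
after step 3 (C pop() → empty): stack <>
after step 4 (D pop() → empty): stack <>
after step 5 (E push(95)): stack <95>
after step 6 (F push(21)): stack <95,21>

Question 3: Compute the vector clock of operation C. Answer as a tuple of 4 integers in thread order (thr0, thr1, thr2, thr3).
Answer: (1, 0, 0, 0)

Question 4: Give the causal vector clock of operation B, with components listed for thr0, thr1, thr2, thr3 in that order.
Answer: (0, 1, 0, 0)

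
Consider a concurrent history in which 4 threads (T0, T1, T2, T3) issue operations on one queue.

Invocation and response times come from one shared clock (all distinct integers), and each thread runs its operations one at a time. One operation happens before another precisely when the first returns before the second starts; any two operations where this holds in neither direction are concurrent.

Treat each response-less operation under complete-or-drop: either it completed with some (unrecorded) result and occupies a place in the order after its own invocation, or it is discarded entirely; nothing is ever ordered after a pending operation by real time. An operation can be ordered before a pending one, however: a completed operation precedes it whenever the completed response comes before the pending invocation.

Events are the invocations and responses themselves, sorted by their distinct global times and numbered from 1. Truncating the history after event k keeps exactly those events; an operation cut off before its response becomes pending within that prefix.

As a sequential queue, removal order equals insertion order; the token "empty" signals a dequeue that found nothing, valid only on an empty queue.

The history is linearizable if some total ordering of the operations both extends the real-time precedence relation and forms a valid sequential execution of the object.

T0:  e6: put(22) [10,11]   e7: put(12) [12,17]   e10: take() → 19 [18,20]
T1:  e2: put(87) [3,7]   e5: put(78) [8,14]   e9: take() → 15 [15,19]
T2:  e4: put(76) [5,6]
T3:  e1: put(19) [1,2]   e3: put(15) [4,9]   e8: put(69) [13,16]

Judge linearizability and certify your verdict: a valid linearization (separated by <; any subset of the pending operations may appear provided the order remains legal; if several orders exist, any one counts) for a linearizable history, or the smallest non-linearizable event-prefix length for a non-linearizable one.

1. e1 put(19), leaving queue <19>
2. e3 put(15), leaving queue <19,15>
3. e2 put(87), leaving queue <19,15,87>
4. e4 put(76), leaving queue <19,15,87,76>
5. e5 put(78), leaving queue <19,15,87,76,78>
6. e6 put(22), leaving queue <19,15,87,76,78,22>
7. e7 put(12), leaving queue <19,15,87,76,78,22,12>
8. e8 put(69), leaving queue <19,15,87,76,78,22,12,69>
9. e10 take() → 19, leaving queue <15,87,76,78,22,12,69>
10. e9 take() → 15, leaving queue <87,76,78,22,12,69>

linearizable — witness: e1 < e3 < e2 < e4 < e5 < e6 < e7 < e8 < e10 < e9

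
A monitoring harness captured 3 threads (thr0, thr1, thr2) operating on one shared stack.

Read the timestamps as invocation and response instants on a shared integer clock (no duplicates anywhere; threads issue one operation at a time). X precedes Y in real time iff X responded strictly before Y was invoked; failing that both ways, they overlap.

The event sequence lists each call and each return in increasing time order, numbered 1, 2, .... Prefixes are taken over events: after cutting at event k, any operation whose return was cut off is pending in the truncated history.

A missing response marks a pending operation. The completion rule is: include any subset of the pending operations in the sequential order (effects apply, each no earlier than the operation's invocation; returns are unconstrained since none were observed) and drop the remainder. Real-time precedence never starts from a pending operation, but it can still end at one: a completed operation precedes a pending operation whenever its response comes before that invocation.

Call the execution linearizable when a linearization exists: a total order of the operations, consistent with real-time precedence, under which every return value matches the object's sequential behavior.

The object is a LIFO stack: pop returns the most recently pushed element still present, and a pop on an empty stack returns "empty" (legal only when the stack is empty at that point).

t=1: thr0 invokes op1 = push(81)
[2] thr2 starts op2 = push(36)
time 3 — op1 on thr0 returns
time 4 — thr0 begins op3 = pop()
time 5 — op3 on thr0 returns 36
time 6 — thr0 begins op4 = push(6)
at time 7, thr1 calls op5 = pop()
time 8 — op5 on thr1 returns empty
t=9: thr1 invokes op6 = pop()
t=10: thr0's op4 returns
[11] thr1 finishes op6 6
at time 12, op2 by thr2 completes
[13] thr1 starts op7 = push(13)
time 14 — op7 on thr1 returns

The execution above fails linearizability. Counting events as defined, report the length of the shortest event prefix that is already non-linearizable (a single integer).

events 1..7 are still linearizable — one witness is op1, op2, op3:
1. op1 push(81), leaving stack <81>
2. op2 push(36) (pending, included), leaving stack <81,36>
3. op3 pop() → 36, leaving stack <81>
at event 8 (op5's time-8 response) nothing linearizes any more
including or dropping the 2 pending operations (op2, op4) in any combination fails
one such order, op1, op3, op5 (pending dropped), breaks at step 2 where op3 pop() → 36 is illegal

8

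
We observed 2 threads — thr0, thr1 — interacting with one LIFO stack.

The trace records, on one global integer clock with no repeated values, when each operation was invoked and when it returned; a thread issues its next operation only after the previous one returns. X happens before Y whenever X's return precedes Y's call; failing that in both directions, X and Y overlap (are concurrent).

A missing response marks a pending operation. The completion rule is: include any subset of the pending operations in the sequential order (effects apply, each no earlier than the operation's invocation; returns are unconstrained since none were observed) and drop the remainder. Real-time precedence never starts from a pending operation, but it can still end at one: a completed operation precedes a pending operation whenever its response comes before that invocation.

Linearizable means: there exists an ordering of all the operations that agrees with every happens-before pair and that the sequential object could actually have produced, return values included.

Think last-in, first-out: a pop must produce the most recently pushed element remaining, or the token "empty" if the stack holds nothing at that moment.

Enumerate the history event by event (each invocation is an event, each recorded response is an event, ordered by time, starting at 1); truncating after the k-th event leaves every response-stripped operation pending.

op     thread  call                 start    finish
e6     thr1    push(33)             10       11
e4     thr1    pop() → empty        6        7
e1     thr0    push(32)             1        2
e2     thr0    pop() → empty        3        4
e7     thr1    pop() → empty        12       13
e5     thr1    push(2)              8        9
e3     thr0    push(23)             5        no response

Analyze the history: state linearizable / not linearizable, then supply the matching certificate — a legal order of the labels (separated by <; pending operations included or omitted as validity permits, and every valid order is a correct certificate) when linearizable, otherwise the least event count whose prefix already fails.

not linearizable — minimal violating prefix: 4 events

events 1..3 are fine; event 4 — the response of e2 at time 4 — makes the prefix non-linearizable
a single order respects real time; the 2 completed LIFO stack operations fail replay along it
e.g. e1, e2: illegal at step 2, since e2 pop() → empty cannot apply there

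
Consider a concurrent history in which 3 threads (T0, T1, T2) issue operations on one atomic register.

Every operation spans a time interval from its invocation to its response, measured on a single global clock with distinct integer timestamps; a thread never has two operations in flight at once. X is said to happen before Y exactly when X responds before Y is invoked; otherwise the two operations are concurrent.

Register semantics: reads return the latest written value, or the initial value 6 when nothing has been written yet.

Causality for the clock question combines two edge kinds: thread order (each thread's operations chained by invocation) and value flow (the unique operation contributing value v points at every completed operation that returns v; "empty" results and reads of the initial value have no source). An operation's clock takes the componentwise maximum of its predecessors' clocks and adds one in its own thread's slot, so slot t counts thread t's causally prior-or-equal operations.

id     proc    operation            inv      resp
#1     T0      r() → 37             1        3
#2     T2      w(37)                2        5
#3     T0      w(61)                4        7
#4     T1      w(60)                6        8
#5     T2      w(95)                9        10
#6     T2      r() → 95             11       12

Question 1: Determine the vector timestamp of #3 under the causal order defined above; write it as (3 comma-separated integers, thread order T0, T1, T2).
Answer: (2, 0, 1)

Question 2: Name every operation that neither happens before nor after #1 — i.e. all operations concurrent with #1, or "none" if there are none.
Answer: #2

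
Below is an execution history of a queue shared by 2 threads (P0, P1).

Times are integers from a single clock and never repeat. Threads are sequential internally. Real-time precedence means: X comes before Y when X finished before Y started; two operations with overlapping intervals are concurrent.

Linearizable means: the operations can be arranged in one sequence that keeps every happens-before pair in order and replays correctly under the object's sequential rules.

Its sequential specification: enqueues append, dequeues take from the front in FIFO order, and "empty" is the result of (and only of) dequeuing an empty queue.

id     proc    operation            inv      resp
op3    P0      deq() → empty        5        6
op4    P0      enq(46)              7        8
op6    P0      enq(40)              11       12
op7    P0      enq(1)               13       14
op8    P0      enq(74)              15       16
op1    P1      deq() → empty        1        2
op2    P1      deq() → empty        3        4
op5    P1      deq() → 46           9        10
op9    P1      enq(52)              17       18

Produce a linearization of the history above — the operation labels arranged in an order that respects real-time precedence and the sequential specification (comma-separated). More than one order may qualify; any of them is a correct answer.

op1, op2, op3, op4, op5, op6, op7, op8, op9

step 1: op1 deq() → empty — queue <>
step 2: op2 deq() → empty — queue <>
step 3: op3 deq() → empty — queue <>
step 4: op4 enq(46) — queue <46>
step 5: op5 deq() → 46 — queue <>
step 6: op6 enq(40) — queue <40>
step 7: op7 enq(1) — queue <40,1>
step 8: op8 enq(74) — queue <40,1,74>
step 9: op9 enq(52) — queue <40,1,74,52>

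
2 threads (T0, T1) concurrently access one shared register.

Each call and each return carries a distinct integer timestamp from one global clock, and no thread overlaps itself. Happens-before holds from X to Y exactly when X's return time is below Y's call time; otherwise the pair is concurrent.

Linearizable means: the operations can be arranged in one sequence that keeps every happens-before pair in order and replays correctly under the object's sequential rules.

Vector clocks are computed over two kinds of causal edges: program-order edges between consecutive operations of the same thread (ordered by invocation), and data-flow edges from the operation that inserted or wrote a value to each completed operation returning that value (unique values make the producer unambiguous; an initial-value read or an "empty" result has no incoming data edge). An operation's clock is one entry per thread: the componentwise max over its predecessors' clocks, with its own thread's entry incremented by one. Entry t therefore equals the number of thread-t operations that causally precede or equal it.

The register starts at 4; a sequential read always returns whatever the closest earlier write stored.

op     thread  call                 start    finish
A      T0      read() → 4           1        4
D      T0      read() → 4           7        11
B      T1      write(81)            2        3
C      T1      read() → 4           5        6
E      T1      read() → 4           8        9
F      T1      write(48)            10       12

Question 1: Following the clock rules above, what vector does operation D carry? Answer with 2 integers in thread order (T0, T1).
Answer: (2, 0)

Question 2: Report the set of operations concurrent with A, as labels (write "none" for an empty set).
Answer: B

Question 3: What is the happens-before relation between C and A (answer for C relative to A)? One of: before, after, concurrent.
Answer: after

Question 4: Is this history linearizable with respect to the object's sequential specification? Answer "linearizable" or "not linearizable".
not linearizable

already the first 6 events (up to C's response at time 6) admit no linearization; the first 5 still do
checked exhaustively: 2 real-time-consistent orders of 3 completed operations, zero legal register replays
for example A, B, C fails at step 3: C read() → 4 is not legal there
for example B, A, C fails at step 2: A read() → 4 is not legal there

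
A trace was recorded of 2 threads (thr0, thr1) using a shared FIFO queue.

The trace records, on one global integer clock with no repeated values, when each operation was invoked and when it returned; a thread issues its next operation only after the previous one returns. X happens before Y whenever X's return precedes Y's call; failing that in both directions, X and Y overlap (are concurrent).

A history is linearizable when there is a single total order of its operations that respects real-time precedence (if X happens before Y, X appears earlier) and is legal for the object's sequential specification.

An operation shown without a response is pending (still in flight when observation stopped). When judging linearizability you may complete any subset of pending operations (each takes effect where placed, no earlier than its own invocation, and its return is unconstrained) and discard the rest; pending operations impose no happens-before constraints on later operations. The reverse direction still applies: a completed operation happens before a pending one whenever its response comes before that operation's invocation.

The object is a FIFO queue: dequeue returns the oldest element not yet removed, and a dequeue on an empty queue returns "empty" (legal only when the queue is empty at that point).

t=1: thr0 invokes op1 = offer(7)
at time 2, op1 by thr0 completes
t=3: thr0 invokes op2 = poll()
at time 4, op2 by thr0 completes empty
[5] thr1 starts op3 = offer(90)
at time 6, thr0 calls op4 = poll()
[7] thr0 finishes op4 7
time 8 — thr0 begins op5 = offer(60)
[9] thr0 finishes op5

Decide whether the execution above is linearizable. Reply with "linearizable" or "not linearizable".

prefix check: 1..3 passes, 1..4 fails once op2's time-4 response joins
exactly one order of the 2 completed ops respects real time; the FIFO queue replay fails
for example op1, op2 fails at step 2: op2 poll() → empty is not legal there

not linearizable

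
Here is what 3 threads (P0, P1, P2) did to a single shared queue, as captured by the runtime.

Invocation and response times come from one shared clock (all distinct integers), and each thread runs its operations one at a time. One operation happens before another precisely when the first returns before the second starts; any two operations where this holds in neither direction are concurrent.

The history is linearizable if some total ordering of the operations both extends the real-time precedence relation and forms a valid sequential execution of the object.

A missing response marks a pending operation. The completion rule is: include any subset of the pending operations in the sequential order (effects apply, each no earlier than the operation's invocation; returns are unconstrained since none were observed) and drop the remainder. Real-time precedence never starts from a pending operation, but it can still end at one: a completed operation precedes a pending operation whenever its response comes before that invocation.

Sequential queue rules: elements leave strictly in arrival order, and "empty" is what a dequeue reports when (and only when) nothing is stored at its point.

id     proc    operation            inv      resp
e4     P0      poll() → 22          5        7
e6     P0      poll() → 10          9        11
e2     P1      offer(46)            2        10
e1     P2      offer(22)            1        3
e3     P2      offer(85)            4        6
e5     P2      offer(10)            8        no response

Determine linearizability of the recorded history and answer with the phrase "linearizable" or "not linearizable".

already the first 11 events (up to e6's response at time 11) admit no linearization; the first 10 still do
10 orders of the 5 completed queue ops respect real time; none is legal
no escape via the 1 pending operation (e5): every completion choice fails
one such order, e1, e2, e3, e4, e6 (pending dropped), breaks at step 5 where e6 poll() → 10 is illegal
one such order, e1, e2, e4, e3, e6 (pending dropped), breaks at step 5 where e6 poll() → 10 is illegal

not linearizable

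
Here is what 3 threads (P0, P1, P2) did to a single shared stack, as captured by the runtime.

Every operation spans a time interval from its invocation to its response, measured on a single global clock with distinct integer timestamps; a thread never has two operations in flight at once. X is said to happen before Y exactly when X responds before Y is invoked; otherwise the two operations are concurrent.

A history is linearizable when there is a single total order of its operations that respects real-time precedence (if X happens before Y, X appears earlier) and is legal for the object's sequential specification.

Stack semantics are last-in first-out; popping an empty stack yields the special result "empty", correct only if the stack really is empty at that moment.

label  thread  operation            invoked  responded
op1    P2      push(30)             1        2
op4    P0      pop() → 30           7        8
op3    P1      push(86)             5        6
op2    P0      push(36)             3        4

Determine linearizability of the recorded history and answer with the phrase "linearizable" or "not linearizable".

not linearizable

already the first 8 events (up to op4's response at time 8) admit no linearization; the first 7 still do
a single order respects real time; the 4 completed stack operations fail replay along it
sample order op1, op2, op3, op4 stalls at step 4 — op4 pop() → 30 has no legal effect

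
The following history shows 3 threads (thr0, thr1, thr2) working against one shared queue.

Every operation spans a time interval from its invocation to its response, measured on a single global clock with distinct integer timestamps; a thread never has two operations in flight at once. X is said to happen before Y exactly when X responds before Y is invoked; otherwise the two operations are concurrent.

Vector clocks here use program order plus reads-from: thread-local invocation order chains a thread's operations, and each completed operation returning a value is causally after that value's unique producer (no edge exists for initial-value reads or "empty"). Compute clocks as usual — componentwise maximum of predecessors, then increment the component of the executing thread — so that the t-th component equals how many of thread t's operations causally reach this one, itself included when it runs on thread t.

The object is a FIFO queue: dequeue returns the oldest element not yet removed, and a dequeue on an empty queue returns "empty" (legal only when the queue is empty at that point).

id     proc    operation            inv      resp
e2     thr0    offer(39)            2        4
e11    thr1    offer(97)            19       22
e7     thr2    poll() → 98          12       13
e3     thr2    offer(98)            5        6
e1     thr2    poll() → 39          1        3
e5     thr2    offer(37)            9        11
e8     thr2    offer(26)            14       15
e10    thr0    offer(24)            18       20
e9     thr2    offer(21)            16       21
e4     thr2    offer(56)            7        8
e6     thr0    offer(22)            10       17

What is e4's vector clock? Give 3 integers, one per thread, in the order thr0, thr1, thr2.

VC(e11, invoked at 19): no causal predecessors; +1 on thr1 → (0, 1, 0)
VC(e2, invoked at 2): no causal predecessors; +1 on thr0 → (1, 0, 0)
VC(e1, invoked at 1): max of VC(e2)=(1, 0, 0), then +1 on thread thr2 → (1, 0, 1)
VC(e6, invoked at 10): max of VC(e2)=(1, 0, 0), then +1 on thread thr0 → (2, 0, 0)
VC(e3, invoked at 5): max of VC(e1)=(1, 0, 1), then +1 on thread thr2 → (1, 0, 2)
VC(e10, invoked at 18): max of VC(e6)=(2, 0, 0), then +1 on thread thr0 → (3, 0, 0)
VC(e4, invoked at 7): max of VC(e3)=(1, 0, 2), then +1 on thread thr2 → (1, 0, 3)
VC(e5, invoked at 9): max of VC(e4)=(1, 0, 3), then +1 on thread thr2 → (1, 0, 4)
VC(e7, invoked at 12): max of VC(e3)=(1, 0, 2), VC(e5)=(1, 0, 4), then +1 on thread thr2 → (1, 0, 5)
VC(e8, invoked at 14): max of VC(e7)=(1, 0, 5), then +1 on thread thr2 → (1, 0, 6)
VC(e9, invoked at 16): max of VC(e8)=(1, 0, 6), then +1 on thread thr2 → (1, 0, 7)
target: VC(e4) = (1, 0, 3)

(1, 0, 3)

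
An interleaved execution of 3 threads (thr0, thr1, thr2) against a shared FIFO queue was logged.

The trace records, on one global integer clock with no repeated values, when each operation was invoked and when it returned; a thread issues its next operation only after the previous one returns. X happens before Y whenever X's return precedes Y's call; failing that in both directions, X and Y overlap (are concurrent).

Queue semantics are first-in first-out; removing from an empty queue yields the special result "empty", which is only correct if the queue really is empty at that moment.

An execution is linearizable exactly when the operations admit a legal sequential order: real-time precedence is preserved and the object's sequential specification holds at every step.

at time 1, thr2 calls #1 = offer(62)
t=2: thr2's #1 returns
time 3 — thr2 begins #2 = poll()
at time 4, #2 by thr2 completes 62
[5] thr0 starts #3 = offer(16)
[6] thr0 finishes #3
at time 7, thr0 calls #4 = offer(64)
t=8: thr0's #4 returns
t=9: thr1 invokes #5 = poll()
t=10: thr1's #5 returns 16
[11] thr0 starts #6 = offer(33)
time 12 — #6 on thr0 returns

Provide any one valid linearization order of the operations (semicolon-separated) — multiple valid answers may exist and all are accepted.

#1; #2; #3; #4; #5; #6

after step 1 (#1 offer(62)): queue <62>
after step 2 (#2 poll() → 62): queue <>
after step 3 (#3 offer(16)): queue <16>
after step 4 (#4 offer(64)): queue <16,64>
after step 5 (#5 poll() → 16): queue <64>
after step 6 (#6 offer(33)): queue <64,33>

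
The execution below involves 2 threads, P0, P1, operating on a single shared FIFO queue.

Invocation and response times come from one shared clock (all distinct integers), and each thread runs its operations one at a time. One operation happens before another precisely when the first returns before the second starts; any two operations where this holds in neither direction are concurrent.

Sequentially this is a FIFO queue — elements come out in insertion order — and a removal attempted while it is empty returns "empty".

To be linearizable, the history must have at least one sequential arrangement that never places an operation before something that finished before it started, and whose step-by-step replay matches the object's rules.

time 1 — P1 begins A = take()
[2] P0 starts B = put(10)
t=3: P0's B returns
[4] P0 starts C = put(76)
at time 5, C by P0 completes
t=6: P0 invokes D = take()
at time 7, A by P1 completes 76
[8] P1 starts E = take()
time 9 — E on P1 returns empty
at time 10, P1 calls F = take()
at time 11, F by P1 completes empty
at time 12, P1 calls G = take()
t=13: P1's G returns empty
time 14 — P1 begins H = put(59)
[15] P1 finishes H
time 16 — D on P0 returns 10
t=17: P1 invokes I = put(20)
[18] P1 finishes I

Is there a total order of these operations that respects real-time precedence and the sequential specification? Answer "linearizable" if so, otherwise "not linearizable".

one valid linearization: B, C, D, A, E, F, G, H, I
1. B put(10), leaving queue <10>
2. C put(76), leaving queue <10,76>
3. D take() → 10, leaving queue <76>
4. A take() → 76, leaving queue <>
5. E take() → empty, leaving queue <>
6. F take() → empty, leaving queue <>
7. G take() → empty, leaving queue <>
8. H put(59), leaving queue <59>
9. I put(20), leaving queue <59,20>

linearizable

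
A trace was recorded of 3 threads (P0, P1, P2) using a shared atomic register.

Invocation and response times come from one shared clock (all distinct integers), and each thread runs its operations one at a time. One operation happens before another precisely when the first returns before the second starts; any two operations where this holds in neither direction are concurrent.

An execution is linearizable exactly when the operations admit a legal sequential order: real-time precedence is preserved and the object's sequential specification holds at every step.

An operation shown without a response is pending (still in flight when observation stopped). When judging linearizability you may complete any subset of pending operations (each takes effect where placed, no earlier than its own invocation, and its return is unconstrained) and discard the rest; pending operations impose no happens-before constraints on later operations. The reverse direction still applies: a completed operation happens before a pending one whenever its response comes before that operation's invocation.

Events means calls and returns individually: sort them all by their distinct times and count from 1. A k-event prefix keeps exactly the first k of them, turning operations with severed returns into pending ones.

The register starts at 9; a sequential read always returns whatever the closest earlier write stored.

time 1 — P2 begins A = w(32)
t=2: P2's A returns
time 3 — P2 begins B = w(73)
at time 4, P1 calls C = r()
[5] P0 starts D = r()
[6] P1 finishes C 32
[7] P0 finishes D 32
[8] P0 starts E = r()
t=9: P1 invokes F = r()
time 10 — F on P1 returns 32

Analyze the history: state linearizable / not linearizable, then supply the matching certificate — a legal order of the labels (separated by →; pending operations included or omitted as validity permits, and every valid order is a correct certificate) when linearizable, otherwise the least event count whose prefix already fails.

after step 1 (A w(32)): value 32
after step 2 (C r() → 32): value 32
after step 3 (D r() → 32): value 32
after step 4 (E r() (pending, included)): value 32
after step 5 (F r() → 32): value 32

linearizable — witness: A → C → D → E → F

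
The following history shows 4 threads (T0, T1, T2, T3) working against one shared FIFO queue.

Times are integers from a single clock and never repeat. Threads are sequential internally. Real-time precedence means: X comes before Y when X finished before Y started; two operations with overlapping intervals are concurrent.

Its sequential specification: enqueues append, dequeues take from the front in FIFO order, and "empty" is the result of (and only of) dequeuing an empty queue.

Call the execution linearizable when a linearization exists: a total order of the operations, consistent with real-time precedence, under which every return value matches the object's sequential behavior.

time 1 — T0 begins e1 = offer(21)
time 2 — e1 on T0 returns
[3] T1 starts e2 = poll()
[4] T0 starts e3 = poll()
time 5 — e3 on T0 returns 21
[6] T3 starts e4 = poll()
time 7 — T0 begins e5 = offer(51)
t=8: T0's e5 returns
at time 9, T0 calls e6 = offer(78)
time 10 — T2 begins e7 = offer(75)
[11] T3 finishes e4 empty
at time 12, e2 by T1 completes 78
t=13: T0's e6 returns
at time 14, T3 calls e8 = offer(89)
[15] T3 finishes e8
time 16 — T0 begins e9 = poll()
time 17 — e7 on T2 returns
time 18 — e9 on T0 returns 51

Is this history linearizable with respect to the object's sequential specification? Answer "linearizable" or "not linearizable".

prefix check: 1..11 passes, 1..12 fails once e2's time-12 response joins
all 8 real-time-respecting orders fail — 5 completed FIFO queue operations, no legal replay
completion choices over the 2 pending operations (e6, e7) were checked; none helps
take e1, e2, e3, e4, e5 (pending dropped): step 2 already fails, because e2 poll() → 78 cannot occur there
take e1, e2, e3, e5, e4 (pending dropped): step 2 already fails, because e2 poll() → 78 cannot occur there

not linearizable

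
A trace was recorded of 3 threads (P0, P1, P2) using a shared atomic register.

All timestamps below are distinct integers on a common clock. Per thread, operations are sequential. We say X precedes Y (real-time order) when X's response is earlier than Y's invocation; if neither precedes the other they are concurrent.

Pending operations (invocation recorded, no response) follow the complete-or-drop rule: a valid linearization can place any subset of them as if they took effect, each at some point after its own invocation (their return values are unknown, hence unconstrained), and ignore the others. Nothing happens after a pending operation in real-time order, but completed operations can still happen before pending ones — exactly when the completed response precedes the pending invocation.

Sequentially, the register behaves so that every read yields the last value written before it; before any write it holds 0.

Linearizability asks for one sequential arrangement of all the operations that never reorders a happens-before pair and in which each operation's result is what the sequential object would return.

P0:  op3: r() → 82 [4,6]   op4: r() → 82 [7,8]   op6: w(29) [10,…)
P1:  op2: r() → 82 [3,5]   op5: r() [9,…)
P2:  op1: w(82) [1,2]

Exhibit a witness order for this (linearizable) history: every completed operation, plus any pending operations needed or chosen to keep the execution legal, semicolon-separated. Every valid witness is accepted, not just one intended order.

step 1: op1 w(82) — value 82
step 2: op2 r() → 82 — value 82
step 3: op3 r() → 82 — value 82
step 4: op4 r() → 82 — value 82

op1; op2; op3; op4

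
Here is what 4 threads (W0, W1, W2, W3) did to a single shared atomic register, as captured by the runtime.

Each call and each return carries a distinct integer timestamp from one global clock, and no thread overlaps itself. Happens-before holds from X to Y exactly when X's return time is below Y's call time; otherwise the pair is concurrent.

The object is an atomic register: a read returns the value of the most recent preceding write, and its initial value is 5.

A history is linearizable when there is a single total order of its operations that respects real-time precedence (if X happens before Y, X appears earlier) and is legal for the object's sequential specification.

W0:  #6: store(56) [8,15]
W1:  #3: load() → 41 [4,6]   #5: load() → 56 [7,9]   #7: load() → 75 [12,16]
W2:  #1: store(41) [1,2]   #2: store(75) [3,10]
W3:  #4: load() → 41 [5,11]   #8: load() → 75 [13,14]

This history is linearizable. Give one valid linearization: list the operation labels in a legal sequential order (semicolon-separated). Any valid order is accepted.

#1; #3; #4; #6; #5; #2; #7; #8

step 1: #1 store(41) — value 41
step 2: #3 load() → 41 — value 41
step 3: #4 load() → 41 — value 41
step 4: #6 store(56) — value 56
step 5: #5 load() → 56 — value 56
step 6: #2 store(75) — value 75
step 7: #7 load() → 75 — value 75
step 8: #8 load() → 75 — value 75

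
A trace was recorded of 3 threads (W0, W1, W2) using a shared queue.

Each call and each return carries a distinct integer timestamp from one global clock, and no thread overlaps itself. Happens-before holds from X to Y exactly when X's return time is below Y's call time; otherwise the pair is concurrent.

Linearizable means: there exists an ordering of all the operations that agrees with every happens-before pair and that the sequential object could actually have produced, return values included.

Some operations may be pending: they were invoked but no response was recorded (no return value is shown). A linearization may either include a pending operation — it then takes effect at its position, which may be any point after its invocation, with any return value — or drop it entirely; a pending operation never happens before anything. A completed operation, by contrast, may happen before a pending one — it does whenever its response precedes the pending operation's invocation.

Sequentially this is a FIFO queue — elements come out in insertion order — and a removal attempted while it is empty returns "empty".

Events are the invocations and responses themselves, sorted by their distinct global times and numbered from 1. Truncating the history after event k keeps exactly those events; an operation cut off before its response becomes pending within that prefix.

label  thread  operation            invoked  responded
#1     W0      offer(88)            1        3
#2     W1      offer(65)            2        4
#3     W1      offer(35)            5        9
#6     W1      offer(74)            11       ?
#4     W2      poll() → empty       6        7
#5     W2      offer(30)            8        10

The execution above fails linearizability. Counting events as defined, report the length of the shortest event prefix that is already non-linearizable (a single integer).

7

events 1..6 are still linearizable — one witness is #1, #2:
1. #1 offer(88), leaving queue <88>
2. #2 offer(65), leaving queue <88,65>
include event 7 — #4 responding at 7 — and every candidate order breaks
no completion choice of the 1 pending operation (#3) rescues it — every subset was tried
for example #1, #2, #4 (pending dropped) fails at step 3: #4 poll() → empty is not legal there
for example #2, #1, #4 (pending dropped) fails at step 3: #4 poll() → empty is not legal there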